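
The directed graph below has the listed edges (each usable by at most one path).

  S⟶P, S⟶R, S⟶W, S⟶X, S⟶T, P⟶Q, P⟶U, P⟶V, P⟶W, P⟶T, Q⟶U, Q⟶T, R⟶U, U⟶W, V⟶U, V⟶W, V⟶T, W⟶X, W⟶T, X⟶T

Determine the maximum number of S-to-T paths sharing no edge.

4

Assign every edge capacity 1; by Menger, the answer equals the max flow.
Path S→T (+1); total 1.
Path S→P→T (+1); total 2.
Path S→W→T (+1); total 3.
Path S→X→T (+1); total 4.
No residual S→T path; max flow = 4.
Certifying cut of size 4: {S→P, S→T, W→T, X→T}.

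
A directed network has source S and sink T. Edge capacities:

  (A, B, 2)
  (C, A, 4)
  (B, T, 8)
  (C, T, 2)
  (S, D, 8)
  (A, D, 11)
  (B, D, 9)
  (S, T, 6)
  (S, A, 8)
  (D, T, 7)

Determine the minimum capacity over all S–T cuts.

15

Augment S→T: bottleneck 6, flow now 6.
Augment S→D→T: bottleneck 7, flow now 13.
Augment S→A→B→T: bottleneck 2, flow now 15.
No augmenting path remains; maximum flow = 15.
By max-flow min-cut, the minimum cut capacity equals the max flow.
In the residual graph, reachable from S: {S, A, D}.
Min-cut edges: S→T (6), A→B (2), D→T (7); capacity 6 + 2 + 7 = 15.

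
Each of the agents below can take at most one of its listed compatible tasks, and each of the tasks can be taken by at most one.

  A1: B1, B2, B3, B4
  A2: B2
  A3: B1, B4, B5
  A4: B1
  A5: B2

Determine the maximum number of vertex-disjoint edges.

Unit-capacity flow: source→left, listed edges, right→sink; max matching = max flow.
Augmenting path A1→B1 (+1); matched 1.
Augmenting path A2→B2 (+1); matched 2.
Augmenting path A3→B4 (+1); matched 3.
Augmenting path A4→B1→A1→B3 (+1); matched 4.
No augmenting path remains; maximum matching = 4.
König certificate: {A1, A3, A4, B2} is a vertex cover of size 4 (every listed pair touches it), so no matching can be larger.

4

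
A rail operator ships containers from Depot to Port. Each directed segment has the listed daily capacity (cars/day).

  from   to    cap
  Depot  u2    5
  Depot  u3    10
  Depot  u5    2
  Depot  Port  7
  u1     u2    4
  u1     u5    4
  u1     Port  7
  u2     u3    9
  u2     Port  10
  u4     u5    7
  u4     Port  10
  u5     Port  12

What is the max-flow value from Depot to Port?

Augment Depot→Port: bottleneck 7, flow now 7.
Augment Depot→u2→Port: bottleneck 5, flow now 12.
Augment Depot→u5→Port: bottleneck 2, flow now 14.
No augmenting path remains; maximum flow = 14.
In the residual graph, reachable from Depot: {Depot, u3}.
Min-cut edges: Depot→u2 (5), Depot→u5 (2), Depot→Port (7); capacity 5 + 2 + 7 = 14.
This cut is saturated, so no flow can exceed 14.

14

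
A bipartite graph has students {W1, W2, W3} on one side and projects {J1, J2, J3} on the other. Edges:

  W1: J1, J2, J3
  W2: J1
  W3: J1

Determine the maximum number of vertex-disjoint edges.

2

Unit-capacity flow: source→left, listed edges, right→sink; max matching = max flow.
Augmenting path W1→J1 (+1); matched 1.
Augmenting path W2→J1→W1→J2 (+1); matched 2.
No augmenting path remains; maximum matching = 2.
König certificate: {W1, J1} is a vertex cover of size 2 (every listed pair touches it), so no matching can be larger.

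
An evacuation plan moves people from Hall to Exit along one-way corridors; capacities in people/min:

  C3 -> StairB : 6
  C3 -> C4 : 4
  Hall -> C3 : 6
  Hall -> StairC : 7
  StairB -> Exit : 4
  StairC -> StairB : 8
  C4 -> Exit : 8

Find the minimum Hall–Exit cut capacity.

Augment Hall→C3→C4→Exit: bottleneck 4, flow now 4.
Augment Hall→C3→StairB→Exit: bottleneck 2, flow now 6.
Augment Hall→StairC→StairB→Exit: bottleneck 2, flow now 8.
No augmenting path remains; maximum flow = 8.
By max-flow min-cut, the minimum cut capacity equals the max flow.
In the residual graph, reachable from Hall: {Hall, C3, StairC, StairB}.
Min-cut edges: C3→C4 (4), StairB→Exit (4); capacity 4 + 4 = 8.

8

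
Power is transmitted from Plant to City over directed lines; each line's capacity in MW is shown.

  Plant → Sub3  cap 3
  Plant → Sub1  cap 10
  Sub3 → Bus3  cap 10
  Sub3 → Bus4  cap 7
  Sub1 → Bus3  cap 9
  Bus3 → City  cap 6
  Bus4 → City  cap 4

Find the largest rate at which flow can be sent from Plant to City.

Augment Plant→Sub3→Bus3→City: bottleneck 3, flow now 3.
Augment Plant→Sub1→Bus3→City: bottleneck 3, flow now 6.
Augment Plant→Sub1→Bus3→Sub3→Bus4→City: bottleneck 3, flow now 9. (uses reverse residual edge)
No augmenting path remains; maximum flow = 9.
In the residual graph, reachable from Plant: {Plant, Sub1, Bus3}.
Min-cut edges: Plant→Sub3 (3), Bus3→City (6); capacity 3 + 6 = 9.
This cut is saturated, so no flow can exceed 9.

9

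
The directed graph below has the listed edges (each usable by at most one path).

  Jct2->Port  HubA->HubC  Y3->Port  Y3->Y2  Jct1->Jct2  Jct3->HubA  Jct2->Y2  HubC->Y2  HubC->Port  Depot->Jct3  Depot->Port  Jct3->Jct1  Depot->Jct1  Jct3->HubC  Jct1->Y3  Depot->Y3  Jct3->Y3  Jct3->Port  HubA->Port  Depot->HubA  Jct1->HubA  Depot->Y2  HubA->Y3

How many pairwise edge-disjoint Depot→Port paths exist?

5

Assign every edge capacity 1; by Menger, the answer equals the max flow.
Path Depot→Port (+1); total 1.
Path Depot→Jct3→Port (+1); total 2.
Path Depot→HubA→Port (+1); total 3.
Path Depot→Y3→Port (+1); total 4.
Path Depot→Jct1→Jct2→Port (+1); total 5.
No residual Depot→Port path; max flow = 5.
Certifying cut of size 5: {Depot→HubA, Depot→Jct1, Depot→Jct3, Depot→Port, Depot→Y3}.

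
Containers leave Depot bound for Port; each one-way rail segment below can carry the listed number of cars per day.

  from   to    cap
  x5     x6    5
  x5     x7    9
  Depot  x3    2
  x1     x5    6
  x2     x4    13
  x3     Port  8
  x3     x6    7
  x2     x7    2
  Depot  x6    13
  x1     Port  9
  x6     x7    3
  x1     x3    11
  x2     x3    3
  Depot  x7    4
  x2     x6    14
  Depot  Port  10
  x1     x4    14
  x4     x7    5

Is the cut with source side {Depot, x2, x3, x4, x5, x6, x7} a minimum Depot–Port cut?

Given cut capacity: 10 + 8 = 18.
Augment Depot→Port: bottleneck 10, flow now 10.
Augment Depot→x3→Port: bottleneck 2, flow now 12.
No augmenting path remains; maximum flow = 12.
In the residual graph, reachable from Depot: {Depot, x6, x7}.
Min-cut edges: Depot→x3 (2), Depot→Port (10); capacity 2 + 10 = 12.
Cut capacity 18 exceeds the max flow 12, so it is not minimum.

No — its capacity is 18, but the minimum cut has capacity 12.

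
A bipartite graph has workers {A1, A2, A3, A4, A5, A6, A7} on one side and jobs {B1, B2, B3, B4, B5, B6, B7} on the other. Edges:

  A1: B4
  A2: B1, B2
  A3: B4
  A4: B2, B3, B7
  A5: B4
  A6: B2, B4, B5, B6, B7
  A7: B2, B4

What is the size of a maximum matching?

Unit-capacity flow: source→left, listed edges, right→sink; max matching = max flow.
Augmenting path A1→B4 (+1); matched 1.
Augmenting path A2→B1 (+1); matched 2.
Augmenting path A4→B2 (+1); matched 3.
Augmenting path A6→B5 (+1); matched 4.
Augmenting path A7→B2→A4→B3 (+1); matched 5.
No augmenting path remains; maximum matching = 5.
König certificate: {A2, A4, A6, A7, B4} is a vertex cover of size 5 (every listed pair touches it), so no matching can be larger.

5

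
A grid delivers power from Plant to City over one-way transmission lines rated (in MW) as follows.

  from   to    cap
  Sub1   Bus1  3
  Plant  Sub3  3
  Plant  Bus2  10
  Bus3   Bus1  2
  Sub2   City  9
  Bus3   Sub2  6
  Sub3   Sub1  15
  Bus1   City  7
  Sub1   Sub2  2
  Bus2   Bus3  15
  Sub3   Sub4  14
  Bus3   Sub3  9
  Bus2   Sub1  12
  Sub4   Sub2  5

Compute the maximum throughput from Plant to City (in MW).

13

Augment Plant→Bus2→Bus3→Sub2→City: bottleneck 6, flow now 6.
Augment Plant→Bus2→Bus3→Bus1→City: bottleneck 2, flow now 8.
Augment Plant→Bus2→Sub1→Sub2→City: bottleneck 2, flow now 10.
Augment Plant→Sub3→Sub1→Bus1→City: bottleneck 3, flow now 13.
No augmenting path remains; maximum flow = 13.
In the residual graph, reachable from Plant: {Plant}.
Min-cut edges: Plant→Bus2 (10), Plant→Sub3 (3); capacity 10 + 3 = 13.
This cut is saturated, so no flow can exceed 13.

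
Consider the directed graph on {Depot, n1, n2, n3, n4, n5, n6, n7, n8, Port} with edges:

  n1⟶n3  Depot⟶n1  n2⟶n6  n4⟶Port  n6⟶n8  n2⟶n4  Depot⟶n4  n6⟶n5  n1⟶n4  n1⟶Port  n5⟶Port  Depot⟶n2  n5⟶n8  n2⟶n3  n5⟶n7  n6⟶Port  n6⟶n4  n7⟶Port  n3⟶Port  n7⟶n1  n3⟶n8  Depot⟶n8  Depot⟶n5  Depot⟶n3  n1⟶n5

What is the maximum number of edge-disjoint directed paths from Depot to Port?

5

Assign every edge capacity 1; by Menger, the answer equals the max flow.
Path Depot→n1→Port (+1); total 1.
Path Depot→n3→Port (+1); total 2.
Path Depot→n4→Port (+1); total 3.
Path Depot→n5→Port (+1); total 4.
Path Depot→n2→n6→Port (+1); total 5.
No residual Depot→Port path; max flow = 5.
Certifying cut of size 5: {Depot→n1, Depot→n2, Depot→n3, Depot→n4, Depot→n5}.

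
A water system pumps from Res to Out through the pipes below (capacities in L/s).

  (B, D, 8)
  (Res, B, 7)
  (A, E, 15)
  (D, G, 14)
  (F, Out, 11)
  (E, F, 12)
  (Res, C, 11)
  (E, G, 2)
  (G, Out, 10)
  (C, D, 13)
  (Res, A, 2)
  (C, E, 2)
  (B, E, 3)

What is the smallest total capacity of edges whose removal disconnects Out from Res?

17

Augment Res→A→E→F→Out: bottleneck 2, flow now 2.
Augment Res→B→D→G→Out: bottleneck 7, flow now 9.
Augment Res→C→D→G→Out: bottleneck 3, flow now 12.
Augment Res→C→E→F→Out: bottleneck 2, flow now 14.
Augment Res→C→D→B→E→F→Out: bottleneck 3, flow now 17. (uses reverse residual edge)
No augmenting path remains; maximum flow = 17.
By max-flow min-cut, the minimum cut capacity equals the max flow.
In the residual graph, reachable from Res: {Res, B, C, D, G}.
Min-cut edges: Res→A (2), B→E (3), C→E (2), G→Out (10); capacity 2 + 3 + 2 + 10 = 17.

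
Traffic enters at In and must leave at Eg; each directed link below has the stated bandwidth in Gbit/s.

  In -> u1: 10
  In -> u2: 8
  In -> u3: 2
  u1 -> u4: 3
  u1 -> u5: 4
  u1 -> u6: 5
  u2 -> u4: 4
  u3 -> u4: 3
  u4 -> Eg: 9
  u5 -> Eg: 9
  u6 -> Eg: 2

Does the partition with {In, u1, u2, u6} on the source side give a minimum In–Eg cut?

Given cut capacity: 2 + 3 + 4 + 4 + 2 = 15.
Augment In→u1→u4→Eg: bottleneck 3, flow now 3.
Augment In→u1→u5→Eg: bottleneck 4, flow now 7.
Augment In→u1→u6→Eg: bottleneck 2, flow now 9.
Augment In→u2→u4→Eg: bottleneck 4, flow now 13.
Augment In→u3→u4→Eg: bottleneck 2, flow now 15.
No augmenting path remains; maximum flow = 15.
Cut capacity 15 equals the max flow, so it is a minimum cut.

Yes — it is a minimum cut (capacity 15).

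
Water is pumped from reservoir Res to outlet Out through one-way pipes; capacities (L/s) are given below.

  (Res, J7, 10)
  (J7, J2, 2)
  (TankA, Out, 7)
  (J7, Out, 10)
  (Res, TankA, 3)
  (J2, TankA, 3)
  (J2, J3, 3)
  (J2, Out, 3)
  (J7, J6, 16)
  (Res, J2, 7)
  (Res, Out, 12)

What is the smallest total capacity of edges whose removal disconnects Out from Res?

Augment Res→Out: bottleneck 12, flow now 12.
Augment Res→J2→Out: bottleneck 3, flow now 15.
Augment Res→J7→Out: bottleneck 10, flow now 25.
Augment Res→TankA→Out: bottleneck 3, flow now 28.
Augment Res→J2→TankA→Out: bottleneck 3, flow now 31.
No augmenting path remains; maximum flow = 31.
By max-flow min-cut, the minimum cut capacity equals the max flow.
In the residual graph, reachable from Res: {Res, J2, J3}.
Min-cut edges: Res→J7 (10), Res→TankA (3), Res→Out (12), J2→TankA (3), J2→Out (3); capacity 10 + 3 + 12 + 3 + 3 = 31.

31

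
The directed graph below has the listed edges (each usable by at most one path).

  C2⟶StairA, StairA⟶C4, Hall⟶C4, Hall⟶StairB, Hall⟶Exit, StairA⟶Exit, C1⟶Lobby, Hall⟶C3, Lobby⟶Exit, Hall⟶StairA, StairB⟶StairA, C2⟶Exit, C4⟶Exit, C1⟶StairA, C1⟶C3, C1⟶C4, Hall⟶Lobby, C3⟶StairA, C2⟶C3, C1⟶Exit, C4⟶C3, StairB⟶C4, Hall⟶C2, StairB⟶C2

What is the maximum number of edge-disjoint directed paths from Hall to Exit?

5

Assign every edge capacity 1; by Menger, the answer equals the max flow.
Path Hall→Exit (+1); total 1.
Path Hall→Lobby→Exit (+1); total 2.
Path Hall→C2→Exit (+1); total 3.
Path Hall→C4→Exit (+1); total 4.
Path Hall→StairA→Exit (+1); total 5.
No residual Hall→Exit path; max flow = 5.
Certifying cut of size 5: {C2→Exit, C4→Exit, Hall→Exit, Hall→Lobby, StairA→Exit}.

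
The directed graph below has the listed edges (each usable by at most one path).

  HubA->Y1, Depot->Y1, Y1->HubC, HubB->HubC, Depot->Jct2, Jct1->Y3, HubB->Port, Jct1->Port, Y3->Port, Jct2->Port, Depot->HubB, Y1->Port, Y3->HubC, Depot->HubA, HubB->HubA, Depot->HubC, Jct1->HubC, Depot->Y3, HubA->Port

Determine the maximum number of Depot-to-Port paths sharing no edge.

5

Assign every edge capacity 1; by Menger, the answer equals the max flow.
Path Depot→Jct2→Port (+1); total 1.
Path Depot→Y3→Port (+1); total 2.
Path Depot→Y1→Port (+1); total 3.
Path Depot→HubB→Port (+1); total 4.
Path Depot→HubA→Port (+1); total 5.
No residual Depot→Port path; max flow = 5.
Certifying cut of size 5: {Depot→HubA, Depot→HubB, Depot→Jct2, Depot→Y1, Depot→Y3}.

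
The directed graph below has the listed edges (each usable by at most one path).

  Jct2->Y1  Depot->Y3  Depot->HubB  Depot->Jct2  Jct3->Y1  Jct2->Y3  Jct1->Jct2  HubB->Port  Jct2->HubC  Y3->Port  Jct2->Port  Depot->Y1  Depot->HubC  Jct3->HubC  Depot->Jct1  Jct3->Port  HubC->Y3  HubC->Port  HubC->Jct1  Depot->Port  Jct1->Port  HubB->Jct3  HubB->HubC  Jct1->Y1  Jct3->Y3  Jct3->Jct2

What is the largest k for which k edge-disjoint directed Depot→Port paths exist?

6

Assign every edge capacity 1; by Menger, the answer equals the max flow.
Path Depot→Port (+1); total 1.
Path Depot→HubB→Port (+1); total 2.
Path Depot→Jct2→Port (+1); total 3.
Path Depot→Y3→Port (+1); total 4.
Path Depot→HubC→Port (+1); total 5.
Path Depot→Jct1→Port (+1); total 6.
No residual Depot→Port path; max flow = 6.
Certifying cut of size 6: {Depot→HubB, Depot→HubC, Depot→Jct1, Depot→Jct2, Depot→Port, Depot→Y3}.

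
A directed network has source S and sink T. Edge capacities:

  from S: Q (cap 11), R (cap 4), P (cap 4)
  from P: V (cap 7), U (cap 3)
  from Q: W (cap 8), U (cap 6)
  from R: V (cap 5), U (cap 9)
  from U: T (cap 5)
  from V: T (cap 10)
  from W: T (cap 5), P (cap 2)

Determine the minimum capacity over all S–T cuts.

Augment S→P→U→T: bottleneck 3, flow now 3.
Augment S→P→V→T: bottleneck 1, flow now 4.
Augment S→Q→U→T: bottleneck 2, flow now 6.
Augment S→Q→W→T: bottleneck 5, flow now 11.
Augment S→R→V→T: bottleneck 4, flow now 15.
Augment S→Q→U→P→V→T: bottleneck 3, flow now 18. (uses reverse residual edge)
Augment S→Q→W→P→V→T: bottleneck 1, flow now 19.
No augmenting path remains; maximum flow = 19.
By max-flow min-cut, the minimum cut capacity equals the max flow.
In the residual graph, reachable from S: {S}.
Min-cut edges: S→P (4), S→Q (11), S→R (4); capacity 4 + 11 + 4 = 19.

19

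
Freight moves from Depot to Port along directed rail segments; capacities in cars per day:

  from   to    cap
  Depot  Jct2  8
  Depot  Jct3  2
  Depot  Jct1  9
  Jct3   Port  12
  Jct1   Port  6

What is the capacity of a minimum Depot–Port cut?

Augment Depot→Jct3→Port: bottleneck 2, flow now 2.
Augment Depot→Jct1→Port: bottleneck 6, flow now 8.
No augmenting path remains; maximum flow = 8.
By max-flow min-cut, the minimum cut capacity equals the max flow.
In the residual graph, reachable from Depot: {Depot, Jct2, Jct1}.
Min-cut edges: Depot→Jct3 (2), Jct1→Port (6); capacity 2 + 6 = 8.

8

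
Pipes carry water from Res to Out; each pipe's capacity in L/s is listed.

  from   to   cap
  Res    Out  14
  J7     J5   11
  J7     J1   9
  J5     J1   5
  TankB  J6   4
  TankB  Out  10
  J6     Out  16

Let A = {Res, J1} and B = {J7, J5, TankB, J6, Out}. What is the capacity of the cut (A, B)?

Edges leaving {Res, J1}: Res→Out (14).
Cut capacity = 14 = 14.

14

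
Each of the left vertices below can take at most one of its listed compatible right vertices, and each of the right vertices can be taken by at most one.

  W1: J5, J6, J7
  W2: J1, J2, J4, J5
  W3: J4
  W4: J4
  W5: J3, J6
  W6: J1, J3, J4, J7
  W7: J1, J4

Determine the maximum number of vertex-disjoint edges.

Unit-capacity flow: source→left, listed edges, right→sink; max matching = max flow.
Augmenting path W1→J5 (+1); matched 1.
Augmenting path W2→J1 (+1); matched 2.
Augmenting path W3→J4 (+1); matched 3.
Augmenting path W5→J3 (+1); matched 4.
Augmenting path W6→J7 (+1); matched 5.
Augmenting path W7→J1→W2→J2 (+1); matched 6.
No augmenting path remains; maximum matching = 6.
König certificate: {W1, W2, W5, W6, W7, J4} is a vertex cover of size 6 (every listed pair touches it), so no matching can be larger.

6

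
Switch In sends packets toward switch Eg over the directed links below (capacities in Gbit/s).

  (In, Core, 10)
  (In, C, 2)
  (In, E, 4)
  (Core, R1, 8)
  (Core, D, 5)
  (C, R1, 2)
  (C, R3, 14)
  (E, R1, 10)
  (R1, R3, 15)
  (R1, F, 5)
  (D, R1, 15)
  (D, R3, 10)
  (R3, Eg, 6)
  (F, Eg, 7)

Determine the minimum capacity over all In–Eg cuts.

Augment In→C→R3→Eg: bottleneck 2, flow now 2.
Augment In→Core→R1→R3→Eg: bottleneck 4, flow now 6.
Augment In→Core→R1→F→Eg: bottleneck 4, flow now 10.
Augment In→E→R1→F→Eg: bottleneck 1, flow now 11.
No augmenting path remains; maximum flow = 11.
By max-flow min-cut, the minimum cut capacity equals the max flow.
In the residual graph, reachable from In: {In, Core, C, E, R1, D, R3}.
Min-cut edges: R1→F (5), R3→Eg (6); capacity 5 + 6 = 11.

11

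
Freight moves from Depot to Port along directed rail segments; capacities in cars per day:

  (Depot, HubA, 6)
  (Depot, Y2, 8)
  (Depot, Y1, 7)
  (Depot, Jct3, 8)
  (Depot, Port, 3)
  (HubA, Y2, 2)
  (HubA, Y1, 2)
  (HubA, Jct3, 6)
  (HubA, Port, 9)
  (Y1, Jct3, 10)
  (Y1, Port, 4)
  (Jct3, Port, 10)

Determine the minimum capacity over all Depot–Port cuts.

Augment Depot→Port: bottleneck 3, flow now 3.
Augment Depot→HubA→Port: bottleneck 6, flow now 9.
Augment Depot→Y1→Port: bottleneck 4, flow now 13.
Augment Depot→Jct3→Port: bottleneck 8, flow now 21.
Augment Depot→Y1→Jct3→Port: bottleneck 2, flow now 23.
No augmenting path remains; maximum flow = 23.
By max-flow min-cut, the minimum cut capacity equals the max flow.
In the residual graph, reachable from Depot: {Depot, Y2, Y1, Jct3}.
Min-cut edges: Depot→HubA (6), Depot→Port (3), Y1→Port (4), Jct3→Port (10); capacity 6 + 3 + 4 + 10 = 23.

23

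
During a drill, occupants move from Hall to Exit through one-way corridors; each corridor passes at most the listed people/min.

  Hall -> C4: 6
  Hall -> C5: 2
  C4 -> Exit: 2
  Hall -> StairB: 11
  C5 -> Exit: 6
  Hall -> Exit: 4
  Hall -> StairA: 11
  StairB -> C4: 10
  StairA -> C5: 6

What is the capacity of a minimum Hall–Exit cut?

Augment Hall→Exit: bottleneck 4, flow now 4.
Augment Hall→C5→Exit: bottleneck 2, flow now 6.
Augment Hall→C4→Exit: bottleneck 2, flow now 8.
Augment Hall→StairA→C5→Exit: bottleneck 4, flow now 12.
No augmenting path remains; maximum flow = 12.
By max-flow min-cut, the minimum cut capacity equals the max flow.
In the residual graph, reachable from Hall: {Hall, C5, StairA, StairB, C4}.
Min-cut edges: Hall→Exit (4), C5→Exit (6), C4→Exit (2); capacity 4 + 6 + 2 = 12.

12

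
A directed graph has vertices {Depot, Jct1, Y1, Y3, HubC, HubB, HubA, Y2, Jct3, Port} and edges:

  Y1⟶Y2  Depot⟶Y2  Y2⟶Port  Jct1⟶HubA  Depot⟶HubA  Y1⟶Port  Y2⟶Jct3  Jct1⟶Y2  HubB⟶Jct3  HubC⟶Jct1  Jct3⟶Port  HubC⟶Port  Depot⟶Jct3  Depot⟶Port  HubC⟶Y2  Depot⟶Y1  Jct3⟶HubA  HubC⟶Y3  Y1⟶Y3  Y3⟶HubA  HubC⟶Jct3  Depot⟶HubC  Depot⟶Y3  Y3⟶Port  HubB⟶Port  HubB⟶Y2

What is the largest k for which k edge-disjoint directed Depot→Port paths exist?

6

Assign every edge capacity 1; by Menger, the answer equals the max flow.
Path Depot→Port (+1); total 1.
Path Depot→Y1→Port (+1); total 2.
Path Depot→Y3→Port (+1); total 3.
Path Depot→HubC→Port (+1); total 4.
Path Depot→Y2→Port (+1); total 5.
Path Depot→Jct3→Port (+1); total 6.
No residual Depot→Port path; max flow = 6.
Certifying cut of size 6: {Depot→HubC, Depot→Jct3, Depot→Port, Depot→Y1, Depot→Y2, Depot→Y3}.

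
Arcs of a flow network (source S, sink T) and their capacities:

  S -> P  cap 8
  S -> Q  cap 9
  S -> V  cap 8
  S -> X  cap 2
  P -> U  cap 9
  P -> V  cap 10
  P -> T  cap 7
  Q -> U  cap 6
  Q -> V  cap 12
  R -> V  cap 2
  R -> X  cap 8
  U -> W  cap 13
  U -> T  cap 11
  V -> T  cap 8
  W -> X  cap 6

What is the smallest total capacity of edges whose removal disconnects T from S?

Augment S→P→T: bottleneck 7, flow now 7.
Augment S→V→T: bottleneck 8, flow now 15.
Augment S→P→U→T: bottleneck 1, flow now 16.
Augment S→Q→U→T: bottleneck 6, flow now 22.
No augmenting path remains; maximum flow = 22.
By max-flow min-cut, the minimum cut capacity equals the max flow.
In the residual graph, reachable from S: {S, Q, V, X}.
Min-cut edges: S→P (8), Q→U (6), V→T (8); capacity 8 + 6 + 8 = 22.

22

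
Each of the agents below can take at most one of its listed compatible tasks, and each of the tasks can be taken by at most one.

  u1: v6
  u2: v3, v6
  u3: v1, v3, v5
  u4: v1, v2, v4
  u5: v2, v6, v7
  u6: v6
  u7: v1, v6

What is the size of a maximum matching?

6

Unit-capacity flow: source→left, listed edges, right→sink; max matching = max flow.
Augmenting path u1→v6 (+1); matched 1.
Augmenting path u2→v3 (+1); matched 2.
Augmenting path u3→v1 (+1); matched 3.
Augmenting path u4→v2 (+1); matched 4.
Augmenting path u5→v7 (+1); matched 5.
Augmenting path u7→v1→u3→v5 (+1); matched 6.
No augmenting path remains; maximum matching = 6.
König certificate: {u2, u3, u4, u5, u7, v6} is a vertex cover of size 6 (every listed pair touches it), so no matching can be larger.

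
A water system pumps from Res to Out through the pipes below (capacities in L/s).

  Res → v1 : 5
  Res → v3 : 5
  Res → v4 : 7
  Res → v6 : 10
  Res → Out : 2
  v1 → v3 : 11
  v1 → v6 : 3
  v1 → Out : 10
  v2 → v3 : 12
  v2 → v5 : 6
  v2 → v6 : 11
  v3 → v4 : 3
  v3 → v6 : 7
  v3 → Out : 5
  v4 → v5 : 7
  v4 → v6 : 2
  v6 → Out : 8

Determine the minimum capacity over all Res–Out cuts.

Augment Res→Out: bottleneck 2, flow now 2.
Augment Res→v1→Out: bottleneck 5, flow now 7.
Augment Res→v3→Out: bottleneck 5, flow now 12.
Augment Res→v6→Out: bottleneck 8, flow now 20.
No augmenting path remains; maximum flow = 20.
By max-flow min-cut, the minimum cut capacity equals the max flow.
In the residual graph, reachable from Res: {Res, v4, v5, v6}.
Min-cut edges: Res→v1 (5), Res→v3 (5), Res→Out (2), v6→Out (8); capacity 5 + 5 + 2 + 8 = 20.

20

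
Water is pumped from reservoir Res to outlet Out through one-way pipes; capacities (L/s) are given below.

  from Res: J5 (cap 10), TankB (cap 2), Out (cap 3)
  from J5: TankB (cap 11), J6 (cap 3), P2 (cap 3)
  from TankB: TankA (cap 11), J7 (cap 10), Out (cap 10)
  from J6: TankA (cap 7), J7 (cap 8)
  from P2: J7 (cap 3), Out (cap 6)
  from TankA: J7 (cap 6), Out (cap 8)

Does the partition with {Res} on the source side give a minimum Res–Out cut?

Given cut capacity: 10 + 2 + 3 = 15.
Augment Res→Out: bottleneck 3, flow now 3.
Augment Res→TankB→Out: bottleneck 2, flow now 5.
Augment Res→J5→TankB→Out: bottleneck 8, flow now 13.
Augment Res→J5→P2→Out: bottleneck 2, flow now 15.
No augmenting path remains; maximum flow = 15.
Cut capacity 15 equals the max flow, so it is a minimum cut.

Yes — it is a minimum cut (capacity 15).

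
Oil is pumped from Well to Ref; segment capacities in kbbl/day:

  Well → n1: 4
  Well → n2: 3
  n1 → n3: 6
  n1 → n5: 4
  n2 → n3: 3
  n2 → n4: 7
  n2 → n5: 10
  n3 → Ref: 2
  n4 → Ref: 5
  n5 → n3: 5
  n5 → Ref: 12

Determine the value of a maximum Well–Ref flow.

7

Augment Well→n1→n3→Ref: bottleneck 2, flow now 2.
Augment Well→n1→n5→Ref: bottleneck 2, flow now 4.
Augment Well→n2→n4→Ref: bottleneck 3, flow now 7.
No augmenting path remains; maximum flow = 7.
In the residual graph, reachable from Well: {Well}.
Min-cut edges: Well→n1 (4), Well→n2 (3); capacity 4 + 3 = 7.
This cut is saturated, so no flow can exceed 7.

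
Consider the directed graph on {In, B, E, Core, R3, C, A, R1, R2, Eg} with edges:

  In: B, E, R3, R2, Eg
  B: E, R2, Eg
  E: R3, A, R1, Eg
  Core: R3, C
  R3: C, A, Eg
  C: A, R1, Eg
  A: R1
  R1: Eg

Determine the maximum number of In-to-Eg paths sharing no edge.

4

Assign every edge capacity 1; by Menger, the answer equals the max flow.
Path In→Eg (+1); total 1.
Path In→B→Eg (+1); total 2.
Path In→E→Eg (+1); total 3.
Path In→R3→Eg (+1); total 4.
No residual In→Eg path; max flow = 4.
Certifying cut of size 4: {In→B, In→E, In→Eg, In→R3}.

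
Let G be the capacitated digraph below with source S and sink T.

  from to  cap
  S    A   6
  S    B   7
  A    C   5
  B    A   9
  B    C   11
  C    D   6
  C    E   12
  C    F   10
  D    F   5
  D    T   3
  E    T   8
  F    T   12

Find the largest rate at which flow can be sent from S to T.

Augment S→A→C→D→T: bottleneck 3, flow now 3.
Augment S→A→C→E→T: bottleneck 2, flow now 5.
Augment S→B→C→E→T: bottleneck 6, flow now 11.
Augment S→B→C→F→T: bottleneck 1, flow now 12.
No augmenting path remains; maximum flow = 12.
In the residual graph, reachable from S: {S, A}.
Min-cut edges: S→B (7), A→C (5); capacity 7 + 5 = 12.
This cut is saturated, so no flow can exceed 12.

12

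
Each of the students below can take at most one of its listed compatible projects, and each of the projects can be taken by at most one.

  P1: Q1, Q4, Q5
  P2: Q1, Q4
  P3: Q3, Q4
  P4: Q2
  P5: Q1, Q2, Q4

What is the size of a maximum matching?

5

Unit-capacity flow: source→left, listed edges, right→sink; max matching = max flow.
Augmenting path P1→Q1 (+1); matched 1.
Augmenting path P2→Q4 (+1); matched 2.
Augmenting path P3→Q3 (+1); matched 3.
Augmenting path P4→Q2 (+1); matched 4.
Augmenting path P5→Q1→P1→Q5 (+1); matched 5.
No augmenting path remains; maximum matching = 5.
König certificate: {P1, P2, P3, P4, P5} is a vertex cover of size 5 (every listed pair touches it), so no matching can be larger.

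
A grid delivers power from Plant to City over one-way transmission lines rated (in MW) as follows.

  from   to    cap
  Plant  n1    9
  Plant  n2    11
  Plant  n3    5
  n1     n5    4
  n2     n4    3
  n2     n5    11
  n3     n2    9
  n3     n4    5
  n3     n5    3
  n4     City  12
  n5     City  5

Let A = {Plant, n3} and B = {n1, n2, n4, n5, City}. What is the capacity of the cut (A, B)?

Edges leaving {Plant, n3}: Plant→n1 (9), Plant→n2 (11), n3→n2 (9), n3→n4 (5), n3→n5 (3).
Cut capacity = 9 + 11 + 9 + 5 + 3 = 37.

37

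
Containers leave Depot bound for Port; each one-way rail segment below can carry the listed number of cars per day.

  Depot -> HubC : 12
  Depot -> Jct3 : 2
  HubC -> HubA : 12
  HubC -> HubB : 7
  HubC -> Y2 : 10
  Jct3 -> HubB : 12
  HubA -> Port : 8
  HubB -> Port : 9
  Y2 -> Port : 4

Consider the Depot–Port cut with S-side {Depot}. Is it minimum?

Yes — it is a minimum cut (capacity 14).

Given cut capacity: 12 + 2 = 14.
Augment Depot→HubC→HubA→Port: bottleneck 8, flow now 8.
Augment Depot→HubC→HubB→Port: bottleneck 4, flow now 12.
Augment Depot→Jct3→HubB→Port: bottleneck 2, flow now 14.
No augmenting path remains; maximum flow = 14.
Cut capacity 14 equals the max flow, so it is a minimum cut.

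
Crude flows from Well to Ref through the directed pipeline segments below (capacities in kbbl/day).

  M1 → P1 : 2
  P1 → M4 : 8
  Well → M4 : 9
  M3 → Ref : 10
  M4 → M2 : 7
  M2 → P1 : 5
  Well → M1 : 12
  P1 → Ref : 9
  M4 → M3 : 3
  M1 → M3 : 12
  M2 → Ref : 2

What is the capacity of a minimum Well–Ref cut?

Augment Well→M4→M2→Ref: bottleneck 2, flow now 2.
Augment Well→M4→M3→Ref: bottleneck 3, flow now 5.
Augment Well→M1→M3→Ref: bottleneck 7, flow now 12.
Augment Well→M1→P1→Ref: bottleneck 2, flow now 14.
Augment Well→M4→M2→P1→Ref: bottleneck 4, flow now 18.
Augment Well→M1→M3→M4→M2→P1→Ref: bottleneck 1, flow now 19. (uses reverse residual edge)
No augmenting path remains; maximum flow = 19.
By max-flow min-cut, the minimum cut capacity equals the max flow.
In the residual graph, reachable from Well: {Well, M4, M1, M3}.
Min-cut edges: M4→M2 (7), M1→P1 (2), M3→Ref (10); capacity 7 + 2 + 10 = 19.

19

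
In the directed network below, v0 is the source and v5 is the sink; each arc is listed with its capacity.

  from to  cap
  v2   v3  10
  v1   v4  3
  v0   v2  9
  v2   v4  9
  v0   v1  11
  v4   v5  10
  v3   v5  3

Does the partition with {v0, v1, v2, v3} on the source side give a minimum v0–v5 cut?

Given cut capacity: 3 + 9 + 3 = 15.
Augment v0→v1→v4→v5: bottleneck 3, flow now 3.
Augment v0→v2→v3→v5: bottleneck 3, flow now 6.
Augment v0→v2→v4→v5: bottleneck 6, flow now 12.
No augmenting path remains; maximum flow = 12.
In the residual graph, reachable from v0: {v0, v1}.
Min-cut edges: v0→v2 (9), v1→v4 (3); capacity 9 + 3 = 12.
Cut capacity 15 exceeds the max flow 12, so it is not minimum.

No — its capacity is 15, but the minimum cut has capacity 12.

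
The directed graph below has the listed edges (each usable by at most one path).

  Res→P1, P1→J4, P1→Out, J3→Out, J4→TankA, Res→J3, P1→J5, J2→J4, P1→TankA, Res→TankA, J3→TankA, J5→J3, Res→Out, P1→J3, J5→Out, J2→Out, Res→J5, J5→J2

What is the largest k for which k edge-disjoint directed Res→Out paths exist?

4

Assign every edge capacity 1; by Menger, the answer equals the max flow.
Path Res→Out (+1); total 1.
Path Res→J3→Out (+1); total 2.
Path Res→P1→Out (+1); total 3.
Path Res→J5→Out (+1); total 4.
No residual Res→Out path; max flow = 4.
Certifying cut of size 4: {Res→J3, Res→J5, Res→Out, Res→P1}.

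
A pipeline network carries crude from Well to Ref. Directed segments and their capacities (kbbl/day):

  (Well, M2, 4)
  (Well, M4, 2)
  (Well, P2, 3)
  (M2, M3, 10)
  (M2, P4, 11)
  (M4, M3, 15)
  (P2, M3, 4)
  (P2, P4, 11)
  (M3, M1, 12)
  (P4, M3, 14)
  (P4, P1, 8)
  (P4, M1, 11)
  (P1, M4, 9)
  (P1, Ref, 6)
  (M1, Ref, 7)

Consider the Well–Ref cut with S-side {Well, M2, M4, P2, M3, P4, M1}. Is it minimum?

Given cut capacity: 8 + 7 = 15.
Augment Well→M2→M3→M1→Ref: bottleneck 4, flow now 4.
Augment Well→M4→M3→M1→Ref: bottleneck 2, flow now 6.
Augment Well→P2→M3→M1→Ref: bottleneck 1, flow now 7.
Augment Well→P2→P4→P1→Ref: bottleneck 2, flow now 9.
No augmenting path remains; maximum flow = 9.
In the residual graph, reachable from Well: {Well}.
Min-cut edges: Well→M2 (4), Well→M4 (2), Well→P2 (3); capacity 4 + 2 + 3 = 9.
Cut capacity 15 exceeds the max flow 9, so it is not minimum.

No — its capacity is 15, but the minimum cut has capacity 9.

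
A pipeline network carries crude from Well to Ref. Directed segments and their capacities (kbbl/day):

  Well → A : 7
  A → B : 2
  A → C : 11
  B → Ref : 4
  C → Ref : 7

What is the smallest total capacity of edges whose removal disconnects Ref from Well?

7

Augment Well→A→B→Ref: bottleneck 2, flow now 2.
Augment Well→A→C→Ref: bottleneck 5, flow now 7.
No augmenting path remains; maximum flow = 7.
By max-flow min-cut, the minimum cut capacity equals the max flow.
In the residual graph, reachable from Well: {Well}.
Min-cut edges: Well→A (7); capacity 7 = 7.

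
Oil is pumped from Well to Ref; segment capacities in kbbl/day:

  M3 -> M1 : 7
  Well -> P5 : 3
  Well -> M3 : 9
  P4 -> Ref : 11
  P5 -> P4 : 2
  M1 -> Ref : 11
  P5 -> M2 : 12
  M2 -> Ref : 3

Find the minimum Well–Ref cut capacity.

10

Augment Well→M3→M1→Ref: bottleneck 7, flow now 7.
Augment Well→P5→P4→Ref: bottleneck 2, flow now 9.
Augment Well→P5→M2→Ref: bottleneck 1, flow now 10.
No augmenting path remains; maximum flow = 10.
By max-flow min-cut, the minimum cut capacity equals the max flow.
In the residual graph, reachable from Well: {Well, M3}.
Min-cut edges: Well→P5 (3), M3→M1 (7); capacity 3 + 7 = 10.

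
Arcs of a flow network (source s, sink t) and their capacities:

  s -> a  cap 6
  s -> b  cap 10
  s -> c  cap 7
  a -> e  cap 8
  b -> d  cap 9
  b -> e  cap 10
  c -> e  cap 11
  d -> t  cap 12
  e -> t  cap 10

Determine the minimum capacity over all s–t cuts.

19

Augment s→a→e→t: bottleneck 6, flow now 6.
Augment s→b→d→t: bottleneck 9, flow now 15.
Augment s→b→e→t: bottleneck 1, flow now 16.
Augment s→c→e→t: bottleneck 3, flow now 19.
No augmenting path remains; maximum flow = 19.
By max-flow min-cut, the minimum cut capacity equals the max flow.
In the residual graph, reachable from s: {s, a, b, c, e}.
Min-cut edges: b→d (9), e→t (10); capacity 9 + 10 = 19.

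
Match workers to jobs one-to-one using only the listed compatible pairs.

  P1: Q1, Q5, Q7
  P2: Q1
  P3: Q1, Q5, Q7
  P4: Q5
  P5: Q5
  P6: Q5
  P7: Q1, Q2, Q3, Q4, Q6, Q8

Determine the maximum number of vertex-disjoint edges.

Unit-capacity flow: source→left, listed edges, right→sink; max matching = max flow.
Augmenting path P1→Q1 (+1); matched 1.
Augmenting path P3→Q5 (+1); matched 2.
Augmenting path P7→Q2 (+1); matched 3.
Augmenting path P2→Q1→P1→Q7 (+1); matched 4.
No augmenting path remains; maximum matching = 4.
König certificate: {P7, Q1, Q5, Q7} is a vertex cover of size 4 (every listed pair touches it), so no matching can be larger.

4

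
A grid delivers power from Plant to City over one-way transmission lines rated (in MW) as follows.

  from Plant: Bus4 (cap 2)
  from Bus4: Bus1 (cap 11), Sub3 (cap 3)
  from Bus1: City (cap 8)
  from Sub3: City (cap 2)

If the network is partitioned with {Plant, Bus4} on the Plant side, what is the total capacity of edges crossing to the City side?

Edges leaving {Plant, Bus4}: Bus4→Bus1 (11), Bus4→Sub3 (3).
Cut capacity = 11 + 3 = 14.

14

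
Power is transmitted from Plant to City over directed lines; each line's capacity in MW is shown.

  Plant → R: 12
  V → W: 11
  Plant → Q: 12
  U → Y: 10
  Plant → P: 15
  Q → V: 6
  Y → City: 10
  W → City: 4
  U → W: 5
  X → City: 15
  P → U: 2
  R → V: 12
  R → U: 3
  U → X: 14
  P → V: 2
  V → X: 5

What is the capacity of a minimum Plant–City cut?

14

Augment Plant→P→U→W→City: bottleneck 2, flow now 2.
Augment Plant→P→V→W→City: bottleneck 2, flow now 4.
Augment Plant→Q→V→X→City: bottleneck 5, flow now 9.
Augment Plant→R→U→X→City: bottleneck 3, flow now 12.
Augment Plant→Q→V→W→U→X→City: bottleneck 1, flow now 13. (uses reverse residual edge)
Augment Plant→R→V→W→U→X→City: bottleneck 1, flow now 14. (uses reverse residual edge)
No augmenting path remains; maximum flow = 14.
By max-flow min-cut, the minimum cut capacity equals the max flow.
In the residual graph, reachable from Plant: {Plant, P, Q, R, V, W}.
Min-cut edges: P→U (2), R→U (3), V→X (5), W→City (4); capacity 2 + 3 + 5 + 4 = 14.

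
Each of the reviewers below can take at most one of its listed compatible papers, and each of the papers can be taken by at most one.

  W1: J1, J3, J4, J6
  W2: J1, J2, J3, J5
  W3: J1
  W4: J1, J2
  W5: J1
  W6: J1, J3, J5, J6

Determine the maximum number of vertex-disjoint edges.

5

Unit-capacity flow: source→left, listed edges, right→sink; max matching = max flow.
Augmenting path W1→J1 (+1); matched 1.
Augmenting path W2→J2 (+1); matched 2.
Augmenting path W6→J3 (+1); matched 3.
Augmenting path W3→J1→W1→J4 (+1); matched 4.
Augmenting path W4→J2→W2→J5 (+1); matched 5.
No augmenting path remains; maximum matching = 5.
König certificate: {W1, W2, W4, W6, J1} is a vertex cover of size 5 (every listed pair touches it), so no matching can be larger.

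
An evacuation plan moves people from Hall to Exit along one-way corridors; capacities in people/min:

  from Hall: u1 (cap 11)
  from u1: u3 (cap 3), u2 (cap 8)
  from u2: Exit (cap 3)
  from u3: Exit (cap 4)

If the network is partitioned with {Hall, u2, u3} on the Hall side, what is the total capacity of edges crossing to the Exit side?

18

Edges leaving {Hall, u2, u3}: Hall→u1 (11), u2→Exit (3), u3→Exit (4).
Cut capacity = 11 + 3 + 4 = 18.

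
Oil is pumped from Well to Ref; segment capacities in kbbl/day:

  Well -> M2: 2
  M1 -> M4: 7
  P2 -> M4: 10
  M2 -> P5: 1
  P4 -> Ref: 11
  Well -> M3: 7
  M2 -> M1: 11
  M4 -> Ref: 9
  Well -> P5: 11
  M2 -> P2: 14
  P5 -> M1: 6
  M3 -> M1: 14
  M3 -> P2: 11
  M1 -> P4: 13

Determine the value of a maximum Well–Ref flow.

Augment Well→M2→M1→M4→Ref: bottleneck 2, flow now 2.
Augment Well→P5→M1→M4→Ref: bottleneck 5, flow now 7.
Augment Well→P5→M1→P4→Ref: bottleneck 1, flow now 8.
Augment Well→M3→M1→P4→Ref: bottleneck 7, flow now 15.
No augmenting path remains; maximum flow = 15.
In the residual graph, reachable from Well: {Well, P5}.
Min-cut edges: Well→M2 (2), Well→M3 (7), P5→M1 (6); capacity 2 + 7 + 6 = 15.
This cut is saturated, so no flow can exceed 15.

15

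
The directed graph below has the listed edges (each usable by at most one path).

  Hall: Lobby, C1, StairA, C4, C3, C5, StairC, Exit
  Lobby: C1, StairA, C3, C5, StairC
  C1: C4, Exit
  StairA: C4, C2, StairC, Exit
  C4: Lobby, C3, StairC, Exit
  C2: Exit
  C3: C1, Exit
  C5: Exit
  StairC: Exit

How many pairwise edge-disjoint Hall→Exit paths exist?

Assign every edge capacity 1; by Menger, the answer equals the max flow.
Path Hall→Exit (+1); total 1.
Path Hall→C1→Exit (+1); total 2.
Path Hall→StairA→Exit (+1); total 3.
Path Hall→C4→Exit (+1); total 4.
Path Hall→C3→Exit (+1); total 5.
Path Hall→C5→Exit (+1); total 6.
Path Hall→StairC→Exit (+1); total 7.
Path Hall→Lobby→StairA→C2→Exit (+1); total 8.
No residual Hall→Exit path; max flow = 8.
Certifying cut of size 8: {Hall→C1, Hall→C3, Hall→C4, Hall→C5, Hall→Exit, Hall→Lobby, Hall→StairA, Hall→StairC}.

8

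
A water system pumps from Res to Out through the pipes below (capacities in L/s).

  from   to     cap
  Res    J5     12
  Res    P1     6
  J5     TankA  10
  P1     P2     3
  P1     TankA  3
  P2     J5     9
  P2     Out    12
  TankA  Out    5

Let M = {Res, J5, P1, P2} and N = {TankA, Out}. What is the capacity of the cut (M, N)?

25

Edges leaving {Res, J5, P1, P2}: J5→TankA (10), P1→TankA (3), P2→Out (12).
Cut capacity = 10 + 3 + 12 = 25.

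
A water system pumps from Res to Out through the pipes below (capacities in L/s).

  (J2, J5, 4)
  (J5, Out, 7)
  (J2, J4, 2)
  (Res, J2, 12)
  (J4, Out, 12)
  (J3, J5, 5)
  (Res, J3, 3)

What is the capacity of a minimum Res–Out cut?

9

Augment Res→J2→J5→Out: bottleneck 4, flow now 4.
Augment Res→J2→J4→Out: bottleneck 2, flow now 6.
Augment Res→J3→J5→Out: bottleneck 3, flow now 9.
No augmenting path remains; maximum flow = 9.
By max-flow min-cut, the minimum cut capacity equals the max flow.
In the residual graph, reachable from Res: {Res, J2}.
Min-cut edges: Res→J3 (3), J2→J5 (4), J2→J4 (2); capacity 3 + 4 + 2 = 9.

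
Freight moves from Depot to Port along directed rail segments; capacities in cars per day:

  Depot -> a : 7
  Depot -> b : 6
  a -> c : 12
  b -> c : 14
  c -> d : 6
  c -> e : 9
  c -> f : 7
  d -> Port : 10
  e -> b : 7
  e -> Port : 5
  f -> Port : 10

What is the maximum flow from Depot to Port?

13

Augment Depot→a→c→d→Port: bottleneck 6, flow now 6.
Augment Depot→a→c→e→Port: bottleneck 1, flow now 7.
Augment Depot→b→c→e→Port: bottleneck 4, flow now 11.
Augment Depot→b→c→f→Port: bottleneck 2, flow now 13.
No augmenting path remains; maximum flow = 13.
In the residual graph, reachable from Depot: {Depot}.
Min-cut edges: Depot→a (7), Depot→b (6); capacity 7 + 6 = 13.
This cut is saturated, so no flow can exceed 13.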